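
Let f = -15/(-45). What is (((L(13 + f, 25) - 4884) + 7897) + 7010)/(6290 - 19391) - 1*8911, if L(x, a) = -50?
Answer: -116752984/13101 ≈ -8911.8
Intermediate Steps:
f = ⅓ (f = -15*(-1/45) = ⅓ ≈ 0.33333)
(((L(13 + f, 25) - 4884) + 7897) + 7010)/(6290 - 19391) - 1*8911 = (((-50 - 4884) + 7897) + 7010)/(6290 - 19391) - 1*8911 = ((-4934 + 7897) + 7010)/(-13101) - 8911 = (2963 + 7010)*(-1/13101) - 8911 = 9973*(-1/13101) - 8911 = -9973/13101 - 8911 = -116752984/13101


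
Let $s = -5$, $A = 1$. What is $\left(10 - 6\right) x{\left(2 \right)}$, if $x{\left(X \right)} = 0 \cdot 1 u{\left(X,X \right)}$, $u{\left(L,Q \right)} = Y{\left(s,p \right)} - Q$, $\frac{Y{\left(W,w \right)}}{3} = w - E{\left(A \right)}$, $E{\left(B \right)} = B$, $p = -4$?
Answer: $0$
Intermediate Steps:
$Y{\left(W,w \right)} = -3 + 3 w$ ($Y{\left(W,w \right)} = 3 \left(w - 1\right) = 3 \left(-1 + w\right) = -3 + 3 w$)
$u{\left(L,Q \right)} = -15 - Q$ ($u{\left(L,Q \right)} = \left(-3 + 3 \left(-4\right)\right) - Q = \left(-3 - 12\right) - Q = -15 - Q$)
$x{\left(X \right)} = 0$ ($x{\left(X \right)} = 0 \cdot 1 \left(-15 - X\right) = 0 \left(-15 - X\right) = 0$)
$\left(10 - 6\right) x{\left(2 \right)} = \left(10 - 6\right) 0 = 4 \cdot 0 = 0$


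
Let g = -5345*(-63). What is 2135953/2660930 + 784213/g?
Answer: 561197206309/179205652710 ≈ 3.1316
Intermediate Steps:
g = 336735
2135953/2660930 + 784213/g = 2135953/2660930 + 784213/336735 = 561197206309/179205652710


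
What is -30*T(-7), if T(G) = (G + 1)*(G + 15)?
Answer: 1440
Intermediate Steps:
T(G) = (1 + G)*(15 + G)
-30*T(-7) = -30*(15 + (-7)**2 + 16*(-7)) = -30*(15 + 49 - 112) = -30*(-48) = 1440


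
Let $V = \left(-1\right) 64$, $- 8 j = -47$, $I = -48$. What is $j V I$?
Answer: $18048$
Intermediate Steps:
$j = \frac{47}{8}$ ($j = \left(- \frac{1}{8}\right) \left(-47\right) = \frac{47}{8} \approx 5.875$)
$V = -64$
$j V I = \frac{47}{8} \left(-64\right) \left(-48\right) = \left(-376\right) \left(-48\right) = 18048$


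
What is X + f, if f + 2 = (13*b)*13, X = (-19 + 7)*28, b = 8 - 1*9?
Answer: -507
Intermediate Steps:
b = -1 (b = 8 - 9 = -1)
X = -336 (X = -12*28 = -336)
f = -171 (f = -2 + (13*(-1))*13 = -2 - 13*13 = -2 - 169 = -171)
X + f = -336 - 171 = -507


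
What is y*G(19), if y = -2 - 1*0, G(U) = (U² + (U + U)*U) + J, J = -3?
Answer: -2160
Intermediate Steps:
G(U) = -3 + 3*U² (G(U) = (U² + (U + U)*U) - 3 = (U² + (2*U)*U) - 3 = (U² + 2*U²) - 3 = 3*U² - 3 = -3 + 3*U²)
y = -2 (y = -2 + 0 = -2)
y*G(19) = -2*(-3 + 3*19²) = -2*(-3 + 3*361) = -2*(-3 + 1083) = -2*1080 = -2160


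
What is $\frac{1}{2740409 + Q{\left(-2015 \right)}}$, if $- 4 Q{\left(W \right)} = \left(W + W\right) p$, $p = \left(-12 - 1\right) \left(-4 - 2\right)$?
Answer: $\frac{1}{2818994} \approx 3.5474 \cdot 10^{-7}$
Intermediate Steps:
$p = 78$ ($p = \left(-13\right) \left(-6\right) = 78$)
$Q{\left(W \right)} = - 39 W$ ($Q{\left(W \right)} = - \frac{\left(W + W\right) 78}{4} = - \frac{2 W 78}{4} = - \frac{156 W}{4} = - 39 W$)
$\frac{1}{2740409 + Q{\left(-2015 \right)}} = \frac{1}{2740409 - -78585} = \frac{1}{2740409 + 78585} = \frac{1}{2818994}$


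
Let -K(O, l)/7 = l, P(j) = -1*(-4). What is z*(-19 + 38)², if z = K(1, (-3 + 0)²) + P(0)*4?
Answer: -16967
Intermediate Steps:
P(j) = 4
K(O, l) = -7*l
z = -47 (z = -7*(-3 + 0)² + 4*4 = -7*(-3)² + 16 = -7*9 + 16 = -63 + 16 = -47)
z*(-19 + 38)² = -47*(-19 + 38)² = -47*19² = -47*361 = -16967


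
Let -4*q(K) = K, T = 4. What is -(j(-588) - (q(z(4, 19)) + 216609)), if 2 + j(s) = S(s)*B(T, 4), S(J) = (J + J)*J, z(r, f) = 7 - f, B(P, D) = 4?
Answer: -2549338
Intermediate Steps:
q(K) = -K/4
S(J) = 2*J² (S(J) = (2*J)*J = 2*J²)
j(s) = -2 + 8*s² (j(s) = -2 + (2*s²)*4 = -2 + 8*s²)
-(j(-588) - (q(z(4, 19)) + 216609)) = -((-2 + 8*(-588)²) - (-(7 - 1*19)/4 + 216609)) = -((-2 + 8*345744) - (-(7 - 19)/4 + 216609)) = -((-2 + 2765952) - (-¼*(-12) + 216609)) = -(2765950 - (3 + 216609)) = -(2765950 - 1*216612) = -(2765950 - 216612) = -1*2549338 = -2549338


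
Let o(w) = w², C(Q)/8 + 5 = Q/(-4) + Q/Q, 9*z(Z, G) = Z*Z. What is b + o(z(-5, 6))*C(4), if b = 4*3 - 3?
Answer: -24271/81 ≈ -299.64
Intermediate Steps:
z(Z, G) = Z²/9 (z(Z, G) = (Z*Z)/9 = Z²/9)
C(Q) = -32 - 2*Q (C(Q) = -40 + 8*(Q/(-4) + Q/Q) = -40 + 8*(Q*(-¼) + 1) = -40 + 8*(-Q/4 + 1) = -40 + 8*(1 - Q/4) = -40 + (8 - 2*Q) = -32 - 2*Q)
b = 9 (b = 12 - 3 = 9)
b + o(z(-5, 6))*C(4) = 9 + ((⅑)*(-5)²)²*(-32 - 2*4) = 9 + ((⅑)*25)²*(-32 - 8) = 9 + (25/9)²*(-40) = 9 + (625/81)*(-40) = 9 - 25000/81 = -24271/81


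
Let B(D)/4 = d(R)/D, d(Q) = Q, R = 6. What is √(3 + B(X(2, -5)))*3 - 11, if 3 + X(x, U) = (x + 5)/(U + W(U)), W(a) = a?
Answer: -11 + 3*I*√4773/37 ≈ -11.0 + 5.6016*I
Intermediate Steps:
X(x, U) = -3 + (5 + x)/(2*U) (X(x, U) = -3 + (x + 5)/(U + U) = -3 + (5 + x)/((2*U)) = -3 + (5 + x)*(1/(2*U)) = -3 + (5 + x)/(2*U))
B(D) = 24/D (B(D) = 4*(6/D) = 24/D)
√(3 + B(X(2, -5)))*3 - 11 = √(3 + 24/(((½)*(5 + 2 - 6*(-5))/(-5))))*3 - 11 = √(3 + 24/(((½)*(-⅕)*(5 + 2 + 30))))*3 - 11 = √(3 + 24/(((½)*(-⅕)*37)))*3 - 11 = √(3 + 24/(-37/10))*3 - 11 = √(3 + 24*(-10/37))*3 - 11 = √(3 - 240/37)*3 - 11 = √(-129/37)*3 - 11 = (I*√4773/37)*3 - 11 = 3*I*√4773/37 - 11 = -11 + 3*I*√4773/37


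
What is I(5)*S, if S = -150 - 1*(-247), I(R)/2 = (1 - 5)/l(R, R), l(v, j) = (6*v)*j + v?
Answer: -776/155 ≈ -5.0065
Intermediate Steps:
l(v, j) = v + 6*j*v (l(v, j) = 6*j*v + v = v + 6*j*v)
I(R) = -8/(R*(1 + 6*R)) (I(R) = 2*((1 - 5)/((R*(1 + 6*R)))) = 2*(-4/(R*(1 + 6*R))) = -8/(R*(1 + 6*R)))
S = 97 (S = -150 + 247 = 97)
I(5)*S = -8/(5*(1 + 6*5))*97 = -8*⅕/(1 + 30)*97 = -8*⅕/31*97 = -8*⅕*1/31*97 = -8/155*97 = -776/155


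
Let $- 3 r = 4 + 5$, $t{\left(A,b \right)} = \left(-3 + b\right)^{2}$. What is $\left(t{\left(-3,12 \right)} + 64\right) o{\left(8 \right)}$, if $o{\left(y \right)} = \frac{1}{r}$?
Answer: $- \frac{145}{3} \approx -48.333$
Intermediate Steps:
$r = -3$ ($r = - \frac{4 + 5}{3} = \left(- \frac{1}{3}\right) 9 = -3$)
$o{\left(y \right)} = - \frac{1}{3}$ ($o{\left(y \right)} = \frac{1}{-3} = - \frac{1}{3}$)
$\left(t{\left(-3,12 \right)} + 64\right) o{\left(8 \right)} = \left(\left(-3 + 12\right)^{2} + 64\right) \left(- \frac{1}{3}\right) = \left(9^{2} + 64\right) \left(- \frac{1}{3}\right) = \left(81 + 64\right) \left(- \frac{1}{3}\right) = 145 \left(- \frac{1}{3}\right) = - \frac{145}{3}$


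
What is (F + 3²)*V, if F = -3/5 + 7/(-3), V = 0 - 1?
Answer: -91/15 ≈ -6.0667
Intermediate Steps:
V = -1
F = -44/15 (F = -3*⅕ + 7*(-⅓) = -⅗ - 7/3 = -44/15 ≈ -2.9333)
(F + 3²)*V = (-44/15 + 3²)*(-1) = (-44/15 + 9)*(-1) = (91/15)*(-1) = -91/15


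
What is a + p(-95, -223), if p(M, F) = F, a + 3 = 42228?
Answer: 42002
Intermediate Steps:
a = 42225 (a = -3 + 42228 = 42225)
a + p(-95, -223) = 42225 - 223 = 42002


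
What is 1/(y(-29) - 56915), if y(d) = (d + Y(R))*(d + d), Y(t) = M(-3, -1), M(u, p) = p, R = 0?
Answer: -1/55175 ≈ -1.8124e-5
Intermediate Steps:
Y(t) = -1
y(d) = 2*d*(-1 + d) (y(d) = (d - 1)*(d + d) = (-1 + d)*(2*d) = 2*d*(-1 + d))
1/(y(-29) - 56915) = 1/(2*(-29)*(-1 - 29) - 56915) = 1/(2*(-29)*(-30) - 56915) = 1/(1740 - 56915) = 1/(-55175) = -1/55175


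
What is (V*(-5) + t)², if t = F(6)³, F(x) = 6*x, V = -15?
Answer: 2183786361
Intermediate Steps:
t = 46656 (t = (6*6)³ = 36³ = 46656)
(V*(-5) + t)² = (-15*(-5) + 46656)² = (75 + 46656)² = 46731² = 2183786361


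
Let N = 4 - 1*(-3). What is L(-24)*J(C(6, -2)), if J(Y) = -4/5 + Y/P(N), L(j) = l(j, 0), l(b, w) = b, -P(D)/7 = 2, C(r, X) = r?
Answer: 1032/35 ≈ 29.486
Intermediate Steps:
N = 7 (N = 4 + 3 = 7)
P(D) = -14 (P(D) = -7*2 = -14)
L(j) = j
J(Y) = -⅘ - Y/14 (J(Y) = -4/5 + Y/(-14) = -4*⅕ + Y*(-1/14) = -⅘ - Y/14)
L(-24)*J(C(6, -2)) = -24*(-⅘ - 1/14*6) = -24*(-⅘ - 3/7) = -24*(-43/35) = 1032/35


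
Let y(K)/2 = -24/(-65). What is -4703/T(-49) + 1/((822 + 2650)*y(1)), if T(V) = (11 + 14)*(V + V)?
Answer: 55995887/29164800 ≈ 1.9200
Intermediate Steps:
T(V) = 50*V (T(V) = 25*(2*V) = 50*V)
y(K) = 48/65 (y(K) = 2*(-24/(-65)) = 2*(-24*(-1/65)) = 2*(24/65) = 48/65)
-4703/T(-49) + 1/((822 + 2650)*y(1)) = -4703/(50*(-49)) + 1/((822 + 2650)*(48/65)) = -4703/(-2450) + (65/48)/3472 = -4703*(-1/2450) + (1/3472)*(65/48) = 4703/2450 + 65/166656 = 55995887/29164800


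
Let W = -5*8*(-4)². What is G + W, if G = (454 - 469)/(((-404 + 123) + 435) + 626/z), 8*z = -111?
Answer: -7736705/12086 ≈ -640.14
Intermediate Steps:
z = -111/8 (z = (⅛)*(-111) = -111/8 ≈ -13.875)
W = -640 (W = -40*16 = -640)
G = -1665/12086 (G = (454 - 469)/(((-404 + 123) + 435) + 626/(-111/8)) = -15/((-281 + 435) + 626*(-8/111)) = -15/(154 - 5008/111) = -15/12086/111 = -15*111/12086 = -1665/12086 ≈ -0.13776)
G + W = -1665/12086 - 640 = -7736705/12086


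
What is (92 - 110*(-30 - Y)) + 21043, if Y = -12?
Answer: 23115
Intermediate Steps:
(92 - 110*(-30 - Y)) + 21043 = (92 - 110*(-30 - 1*(-12))) + 21043 = (92 - 110*(-30 + 12)) + 21043 = (92 - 110*(-18)) + 21043 = (92 + 1980) + 21043 = 2072 + 21043 = 23115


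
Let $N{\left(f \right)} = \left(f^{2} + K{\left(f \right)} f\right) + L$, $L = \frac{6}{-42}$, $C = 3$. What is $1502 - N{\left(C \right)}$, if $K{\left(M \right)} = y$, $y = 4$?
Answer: $\frac{10368}{7} \approx 1481.1$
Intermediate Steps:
$L = - \frac{1}{7}$ ($L = 6 \left(- \frac{1}{42}\right) = - \frac{1}{7} \approx -0.14286$)
$K{\left(M \right)} = 4$
$N{\left(f \right)} = - \frac{1}{7} + f^{2} + 4 f$ ($N{\left(f \right)} = \left(f^{2} + 4 f\right) - \frac{1}{7} = - \frac{1}{7} + f^{2} + 4 f$)
$1502 - N{\left(C \right)} = 1502 - \left(- \frac{1}{7} + 3^{2} + 4 \cdot 3\right) = 1502 - \left(- \frac{1}{7} + 9 + 12\right) = 1502 - \frac{146}{7} = \frac{10368}{7}$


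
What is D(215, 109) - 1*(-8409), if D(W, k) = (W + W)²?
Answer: 193309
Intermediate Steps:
D(W, k) = 4*W² (D(W, k) = (2*W)² = 4*W²)
D(215, 109) - 1*(-8409) = 4*215² - 1*(-8409) = 4*46225 + 8409 = 184900 + 8409 = 193309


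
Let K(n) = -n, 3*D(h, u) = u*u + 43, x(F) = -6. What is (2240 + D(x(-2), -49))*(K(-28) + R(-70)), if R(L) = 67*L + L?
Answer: -43364048/3 ≈ -1.4455e+7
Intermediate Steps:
R(L) = 68*L
D(h, u) = 43/3 + u²/3 (D(h, u) = (u*u + 43)/3 = (u² + 43)/3 = (43 + u²)/3 = 43/3 + u²/3)
(2240 + D(x(-2), -49))*(K(-28) + R(-70)) = (2240 + (43/3 + (⅓)*(-49)²))*(-1*(-28) + 68*(-70)) = (2240 + (43/3 + (⅓)*2401))*(28 - 4760) = (2240 + (43/3 + 2401/3))*(-4732) = (2240 + 2444/3)*(-4732) = (9164/3)*(-4732) = -43364048/3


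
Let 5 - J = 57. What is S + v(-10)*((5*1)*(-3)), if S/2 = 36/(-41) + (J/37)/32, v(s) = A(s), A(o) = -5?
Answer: 443911/6068 ≈ 73.156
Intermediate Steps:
J = -52 (J = 5 - 1*57 = 5 - 57 = -52)
v(s) = -5
S = -11189/6068 (S = 2*(36/(-41) - 52/37/32) = 2*(36*(-1/41) - 52*1/37*(1/32)) = 2*(-36/41 - 52/37*1/32) = 2*(-36/41 - 13/296) = 2*(-11189/12136) = -11189/6068 ≈ -1.8439)
S + v(-10)*((5*1)*(-3)) = -11189/6068 - 5*5*1*(-3) = -11189/6068 - 25*(-3) = -11189/6068 - 5*(-15) = -11189/6068 + 75 = 443911/6068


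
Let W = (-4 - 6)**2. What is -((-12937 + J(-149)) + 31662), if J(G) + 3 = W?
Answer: -18822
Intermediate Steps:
W = 100 (W = (-10)**2 = 100)
J(G) = 97 (J(G) = -3 + 100 = 97)
-((-12937 + J(-149)) + 31662) = -((-12937 + 97) + 31662) = -(-12840 + 31662) = -1*18822 = -18822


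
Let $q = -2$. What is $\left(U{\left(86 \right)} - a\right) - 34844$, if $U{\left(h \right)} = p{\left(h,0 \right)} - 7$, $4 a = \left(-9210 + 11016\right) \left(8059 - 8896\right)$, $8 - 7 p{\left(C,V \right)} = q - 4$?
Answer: $\frac{686113}{2} \approx 3.4306 \cdot 10^{5}$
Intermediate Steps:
$p{\left(C,V \right)} = 2$ ($p{\left(C,V \right)} = \frac{8}{7} - \frac{-2 - 4}{7} = \frac{8}{7} - - \frac{6}{7} = \frac{8}{7} + \frac{6}{7} = 2$)
$a = - \frac{755811}{2}$ ($a = \frac{\left(-9210 + 11016\right) \left(8059 - 8896\right)}{4} = \frac{1806 \left(-837\right)}{4} = \frac{1}{4} \left(-1511622\right) = - \frac{755811}{2} \approx -3.7791 \cdot 10^{5}$)
$U{\left(h \right)} = -5$ ($U{\left(h \right)} = 2 - 7 = -5$)
$\left(U{\left(86 \right)} - a\right) - 34844 = \left(-5 - - \frac{755811}{2}\right) - 34844 = \left(-5 + \frac{755811}{2}\right) - 34844 = \frac{755801}{2} - 34844 = \frac{686113}{2}$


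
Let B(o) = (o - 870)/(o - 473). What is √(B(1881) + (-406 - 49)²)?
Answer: √6412828642/176 ≈ 455.00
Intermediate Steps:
B(o) = (-870 + o)/(-473 + o)
√(B(1881) + (-406 - 49)²) = √((-870 + 1881)/(-473 + 1881) + (-406 - 49)²) = √(1011/1408 + (-455)²) = √((1/1408)*1011 + 207025) = √(1011/1408 + 207025) = √(291492211/1408) = √6412828642/176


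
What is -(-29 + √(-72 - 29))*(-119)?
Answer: -3451 + 119*I*√101 ≈ -3451.0 + 1195.9*I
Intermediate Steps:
-(-29 + √(-72 - 29))*(-119) = -(-29 + √(-101))*(-119) = -(-29 + I*√101)*(-119) = -(3451 - 119*I*√101) = -3451 + 119*I*√101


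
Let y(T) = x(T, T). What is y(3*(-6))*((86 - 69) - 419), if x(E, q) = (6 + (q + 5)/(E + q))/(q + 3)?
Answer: 15343/90 ≈ 170.48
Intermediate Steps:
x(E, q) = (6 + (5 + q)/(E + q))/(3 + q)
y(T) = (5 + 13*T)/(2*T² + 6*T) (y(T) = (5 + 6*T + 7*T)/(T² + 3*T + 3*T + T*T) = (5 + 13*T)/(T² + 3*T + 3*T + T²) = (5 + 13*T)/(2*T² + 6*T))
y(3*(-6))*((86 - 69) - 419) = ((5 + 13*(3*(-6)))/(2*((3*(-6)))*(3 + 3*(-6))))*((86 - 69) - 419) = ((½)*(5 + 13*(-18))/(-18*(3 - 18)))*(17 - 419) = ((½)*(-1/18)*(5 - 234)/(-15))*(-402) = ((½)*(-1/18)*(-1/15)*(-229))*(-402) = -229/540*(-402) = 15343/90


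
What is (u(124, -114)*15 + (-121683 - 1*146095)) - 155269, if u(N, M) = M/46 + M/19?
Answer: -9733006/23 ≈ -4.2317e+5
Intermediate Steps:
u(N, M) = 65*M/874 (u(N, M) = M*(1/46) + M*(1/19) = M/46 + M/19 = 65*M/874)
(u(124, -114)*15 + (-121683 - 1*146095)) - 155269 = (((65/874)*(-114))*15 + (-121683 - 1*146095)) - 155269 = (-195/23*15 + (-121683 - 146095)) - 155269 = (-2925/23 - 267778) - 155269 = -6161819/23 - 155269 = -9733006/23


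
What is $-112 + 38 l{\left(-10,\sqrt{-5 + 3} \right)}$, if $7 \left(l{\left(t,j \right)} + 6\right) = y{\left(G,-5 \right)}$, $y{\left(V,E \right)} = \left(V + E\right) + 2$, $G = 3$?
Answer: $-340$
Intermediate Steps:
$y{\left(V,E \right)} = 2 + E + V$ ($y{\left(V,E \right)} = \left(E + V\right) + 2 = 2 + E + V$)
$l{\left(t,j \right)} = -6$ ($l{\left(t,j \right)} = -6 + \frac{2 - 5 + 3}{7} = -6 + \frac{1}{7} \cdot 0 = -6 + 0 = -6$)
$-112 + 38 l{\left(-10,\sqrt{-5 + 3} \right)} = -112 + 38 \left(-6\right) = -112 - 228 = -340$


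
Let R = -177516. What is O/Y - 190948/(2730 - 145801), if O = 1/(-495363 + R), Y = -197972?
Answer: 25436412482778895/19058659793782548 ≈ 1.3346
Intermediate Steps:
O = -1/672879 (O = 1/(-495363 - 177516) = 1/(-672879) = -1/672879 ≈ -1.4862e-6)
O/Y - 190948/(2730 - 145801) = -1/672879/(-197972) - 190948/(2730 - 145801) = -1/672879*(-1/197972) - 190948/(-143071) = 1/133211201388 - 190948*(-1/143071) = 1/133211201388 + 190948/143071 = 25436412482778895/19058659793782548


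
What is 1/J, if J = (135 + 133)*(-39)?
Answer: -1/10452 ≈ -9.5675e-5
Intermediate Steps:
J = -10452 (J = 268*(-39) = -10452)
1/J = 1/(-10452) = -1/10452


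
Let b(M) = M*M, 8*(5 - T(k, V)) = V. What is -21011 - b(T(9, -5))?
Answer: -1346729/64 ≈ -21043.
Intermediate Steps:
T(k, V) = 5 - V/8
b(M) = M**2
-21011 - b(T(9, -5)) = -21011 - (5 - 1/8*(-5))**2 = -21011 - (5 + 5/8)**2 = -21011 - (45/8)**2 = -21011 - 1*2025/64 = -21011 - 2025/64 = -1346729/64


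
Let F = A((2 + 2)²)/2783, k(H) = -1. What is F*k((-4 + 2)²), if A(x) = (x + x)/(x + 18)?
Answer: -16/47311 ≈ -0.00033819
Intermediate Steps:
A(x) = 2*x/(18 + x) (A(x) = (2*x)/(18 + x) = 2*x/(18 + x))
F = 16/47311 (F = (2*(2 + 2)²/(18 + (2 + 2)²))/2783 = (2*4²/(18 + 4²))*(1/2783) = (2*16/(18 + 16))*(1/2783) = (2*16/34)*(1/2783) = (2*16*(1/34))*(1/2783) = (16/17)*(1/2783) = 16/47311 ≈ 0.00033819)
F*k((-4 + 2)²) = (16/47311)*(-1) = -16/47311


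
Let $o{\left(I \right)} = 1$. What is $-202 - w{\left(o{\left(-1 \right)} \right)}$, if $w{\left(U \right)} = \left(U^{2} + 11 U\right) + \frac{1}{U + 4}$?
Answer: $- \frac{1071}{5} \approx -214.2$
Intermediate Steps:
$w{\left(U \right)} = U^{2} + \frac{1}{4 + U} + 11 U$ ($w{\left(U \right)} = \left(U^{2} + 11 U\right) + \frac{1}{4 + U} = U^{2} + \frac{1}{4 + U} + 11 U$)
$-202 - w{\left(o{\left(-1 \right)} \right)} = -202 - \frac{1 + 1^{3} + 15 \cdot 1^{2} + 44 \cdot 1}{4 + 1} = -202 - \frac{1 + 1 + 15 \cdot 1 + 44}{5} = -202 - \frac{1 + 1 + 15 + 44}{5} = -202 - \frac{1}{5} \cdot 61 = -202 - \frac{61}{5} = - \frac{1071}{5}$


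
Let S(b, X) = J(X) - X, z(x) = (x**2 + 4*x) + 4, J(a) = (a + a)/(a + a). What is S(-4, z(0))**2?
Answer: 9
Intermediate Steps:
J(a) = 1 (J(a) = (2*a)/((2*a)) = (2*a)*(1/(2*a)) = 1)
z(x) = 4 + x**2 + 4*x
S(b, X) = 1 - X
S(-4, z(0))**2 = (1 - (4 + 0**2 + 4*0))**2 = (1 - (4 + 0 + 0))**2 = (1 - 1*4)**2 = (1 - 4)**2 = (-3)**2 = 9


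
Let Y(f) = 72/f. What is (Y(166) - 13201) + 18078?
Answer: 404827/83 ≈ 4877.4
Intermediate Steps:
(Y(166) - 13201) + 18078 = (72/166 - 13201) + 18078 = (72*(1/166) - 13201) + 18078 = (36/83 - 13201) + 18078 = -1095647/83 + 18078 = 404827/83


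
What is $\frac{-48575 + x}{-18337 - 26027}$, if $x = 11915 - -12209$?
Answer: $\frac{24451}{44364} \approx 0.55114$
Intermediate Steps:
$x = 24124$ ($x = 11915 + 12209 = 24124$)
$\frac{-48575 + x}{-18337 - 26027} = \frac{-48575 + 24124}{-18337 - 26027} = - \frac{24451}{-44364} = \left(-24451\right) \left(- \frac{1}{44364}\right) = \frac{24451}{44364}$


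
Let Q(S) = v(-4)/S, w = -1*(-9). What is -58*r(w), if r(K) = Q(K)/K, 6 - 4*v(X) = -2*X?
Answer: 29/81 ≈ 0.35802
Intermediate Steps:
v(X) = 3/2 + X/2 (v(X) = 3/2 - (-1)*X/2 = 3/2 + X/2)
w = 9
Q(S) = -1/(2*S) (Q(S) = (3/2 + (½)*(-4))/S = (3/2 - 2)/S = -1/(2*S))
r(K) = -1/(2*K²) (r(K) = (-1/(2*K))/K = -1/(2*K²))
-58*r(w) = -(-29)/9² = -(-29)/81 = -58*(-1/162) = 29/81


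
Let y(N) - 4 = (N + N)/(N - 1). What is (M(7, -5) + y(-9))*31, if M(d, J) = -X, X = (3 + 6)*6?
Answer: -7471/5 ≈ -1494.2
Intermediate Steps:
y(N) = 4 + 2*N/(-1 + N) (y(N) = 4 + (N + N)/(N - 1) = 4 + (2*N)/(-1 + N) = 4 + 2*N/(-1 + N))
X = 54 (X = 9*6 = 54)
M(d, J) = -54 (M(d, J) = -1*54 = -54)
(M(7, -5) + y(-9))*31 = (-54 + 2*(-2 + 3*(-9))/(-1 - 9))*31 = (-54 + 2*(-2 - 27)/(-10))*31 = (-54 + 2*(-⅒)*(-29))*31 = (-54 + 29/5)*31 = -241/5*31 = -7471/5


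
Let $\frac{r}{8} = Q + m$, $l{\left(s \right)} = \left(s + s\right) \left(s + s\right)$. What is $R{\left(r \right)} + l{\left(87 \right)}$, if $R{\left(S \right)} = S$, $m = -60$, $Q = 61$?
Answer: $30284$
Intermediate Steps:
$l{\left(s \right)} = 4 s^{2}$ ($l{\left(s \right)} = 2 s 2 s = 4 s^{2}$)
$r = 8$ ($r = 8 \left(61 - 60\right) = 8 \cdot 1 = 8$)
$R{\left(r \right)} + l{\left(87 \right)} = 8 + 4 \cdot 87^{2} = 8 + 4 \cdot 7569 = 8 + 30276 = 30284$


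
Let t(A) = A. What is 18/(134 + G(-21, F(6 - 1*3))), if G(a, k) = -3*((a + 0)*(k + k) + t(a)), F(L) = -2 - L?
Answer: -18/433 ≈ -0.041570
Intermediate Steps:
G(a, k) = -3*a - 6*a*k (G(a, k) = -3*((a + 0)*(k + k) + a) = -3*(a*(2*k) + a) = -3*(2*a*k + a) = -3*(a + 2*a*k) = -3*a - 6*a*k)
18/(134 + G(-21, F(6 - 1*3))) = 18/(134 + 3*(-21)*(-1 - 2*(-2 - (6 - 1*3)))) = 18/(134 + 3*(-21)*(-1 - 2*(-2 - (6 - 3)))) = 18/(134 + 3*(-21)*(-1 - 2*(-2 - 1*3))) = 18/(134 + 3*(-21)*(-1 - 2*(-2 - 3))) = 18/(134 + 3*(-21)*(-1 - 2*(-5))) = 18/(134 + 3*(-21)*(-1 + 10)) = 18/(134 + 3*(-21)*9) = 18/(134 - 567) = 18/(-433) = -1/433*18 = -18/433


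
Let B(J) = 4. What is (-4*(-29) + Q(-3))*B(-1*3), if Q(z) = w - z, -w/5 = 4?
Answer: 396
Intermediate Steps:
w = -20 (w = -5*4 = -20)
Q(z) = -20 - z
(-4*(-29) + Q(-3))*B(-1*3) = (-4*(-29) + (-20 - 1*(-3)))*4 = (116 + (-20 + 3))*4 = (116 - 17)*4 = 99*4 = 396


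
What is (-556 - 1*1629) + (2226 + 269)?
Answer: 310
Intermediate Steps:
(-556 - 1*1629) + (2226 + 269) = (-556 - 1629) + 2495 = -2185 + 2495 = 310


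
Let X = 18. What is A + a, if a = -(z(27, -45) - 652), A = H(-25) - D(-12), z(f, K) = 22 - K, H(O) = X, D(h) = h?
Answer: 615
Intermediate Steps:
H(O) = 18
A = 30 (A = 18 - 1*(-12) = 18 + 12 = 30)
a = 585 (a = -((22 - 1*(-45)) - 652) = -((22 + 45) - 652) = -(67 - 652) = -1*(-585) = 585)
A + a = 30 + 585 = 615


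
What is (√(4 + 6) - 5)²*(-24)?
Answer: -840 + 240*√10 ≈ -81.053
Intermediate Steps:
(√(4 + 6) - 5)²*(-24) = (√10 - 5)²*(-24) = (-5 + √10)²*(-24) = -24*(-5 + √10)²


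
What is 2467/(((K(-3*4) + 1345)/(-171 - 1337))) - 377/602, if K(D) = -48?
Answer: -2240071041/780794 ≈ -2869.0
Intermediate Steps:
2467/(((K(-3*4) + 1345)/(-171 - 1337))) - 377/602 = 2467/(((-48 + 1345)/(-171 - 1337))) - 377/602 = 2467/((1297/(-1508))) - 377*1/602 = 2467/((1297*(-1/1508))) - 377/602 = 2467/(-1297/1508) - 377/602 = 2467*(-1508/1297) - 377/602 = -3720236/1297 - 377/602 = -2240071041/780794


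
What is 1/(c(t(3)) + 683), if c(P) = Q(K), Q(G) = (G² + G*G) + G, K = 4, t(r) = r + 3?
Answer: 1/719 ≈ 0.0013908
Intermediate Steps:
t(r) = 3 + r
Q(G) = G + 2*G² (Q(G) = (G² + G²) + G = 2*G² + G = G + 2*G²)
c(P) = 36 (c(P) = 4*(1 + 2*4) = 4*(1 + 8) = 4*9 = 36)
1/(c(t(3)) + 683) = 1/(36 + 683) = 1/719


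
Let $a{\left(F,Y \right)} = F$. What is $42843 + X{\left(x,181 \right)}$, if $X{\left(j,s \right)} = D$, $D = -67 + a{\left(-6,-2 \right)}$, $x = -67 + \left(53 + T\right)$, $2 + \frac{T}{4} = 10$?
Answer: $42770$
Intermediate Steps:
$T = 32$ ($T = -8 + 4 \cdot 10 = -8 + 40 = 32$)
$x = 18$ ($x = -67 + \left(53 + 32\right) = -67 + 85 = 18$)
$D = -73$ ($D = -67 - 6 = -73$)
$X{\left(j,s \right)} = -73$
$42843 + X{\left(x,181 \right)} = 42843 - 73 = 42770$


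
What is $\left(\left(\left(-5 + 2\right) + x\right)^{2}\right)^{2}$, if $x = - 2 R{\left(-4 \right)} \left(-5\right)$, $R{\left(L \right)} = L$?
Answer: $3418801$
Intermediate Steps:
$x = -40$ ($x = \left(-2\right) \left(-4\right) \left(-5\right) = 8 \left(-5\right) = -40$)
$\left(\left(\left(-5 + 2\right) + x\right)^{2}\right)^{2} = \left(\left(\left(-5 + 2\right) - 40\right)^{2}\right)^{2} = \left(\left(-3 - 40\right)^{2}\right)^{2} = \left(\left(-43\right)^{2}\right)^{2} = 1849^{2} = 3418801$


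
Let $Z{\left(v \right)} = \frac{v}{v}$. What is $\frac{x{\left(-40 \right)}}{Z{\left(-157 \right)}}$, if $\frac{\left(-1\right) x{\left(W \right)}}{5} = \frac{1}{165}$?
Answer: $- \frac{1}{33} \approx -0.030303$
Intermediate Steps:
$Z{\left(v \right)} = 1$
$x{\left(W \right)} = - \frac{1}{33}$ ($x{\left(W \right)} = - \frac{5}{165} = \left(-5\right) \frac{1}{165} = - \frac{1}{33}$)
$\frac{x{\left(-40 \right)}}{Z{\left(-157 \right)}} = - \frac{1}{33 \cdot 1} = \left(- \frac{1}{33}\right) 1 = - \frac{1}{33}$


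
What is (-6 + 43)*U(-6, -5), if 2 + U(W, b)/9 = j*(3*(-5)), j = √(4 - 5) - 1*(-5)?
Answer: -25641 - 4995*I ≈ -25641.0 - 4995.0*I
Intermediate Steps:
j = 5 + I (j = √(-1) + 5 = I + 5 = 5 + I ≈ 5.0 + 1.0*I)
U(W, b) = -693 - 135*I (U(W, b) = -18 + 9*((5 + I)*(3*(-5))) = -18 + 9*((5 + I)*(-15)) = -18 + 9*(-75 - 15*I) = -18 + (-675 - 135*I) = -693 - 135*I)
(-6 + 43)*U(-6, -5) = (-6 + 43)*(-693 - 135*I) = 37*(-693 - 135*I) = -25641 - 4995*I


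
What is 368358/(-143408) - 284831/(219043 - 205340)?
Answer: -22947326861/982559912 ≈ -23.355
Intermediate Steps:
368358/(-143408) - 284831/(219043 - 205340) = 368358*(-1/143408) - 284831/13703 = -184179/71704 - 284831*1/13703 = -184179/71704 - 284831/13703 = -22947326861/982559912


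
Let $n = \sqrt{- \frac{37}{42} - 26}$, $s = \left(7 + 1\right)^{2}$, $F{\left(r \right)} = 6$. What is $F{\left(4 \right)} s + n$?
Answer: $384 + \frac{i \sqrt{47418}}{42} \approx 384.0 + 5.1847 i$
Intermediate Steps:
$s = 64$ ($s = 8^{2} = 64$)
$n = \frac{i \sqrt{47418}}{42}$ ($n = \sqrt{\left(-37\right) \frac{1}{42} - 26} = \sqrt{- \frac{37}{42} - 26} = \sqrt{- \frac{1129}{42}} = \frac{i \sqrt{47418}}{42} \approx 5.1847 i$)
$F{\left(4 \right)} s + n = 6 \cdot 64 + \frac{i \sqrt{47418}}{42} = 384 + \frac{i \sqrt{47418}}{42}$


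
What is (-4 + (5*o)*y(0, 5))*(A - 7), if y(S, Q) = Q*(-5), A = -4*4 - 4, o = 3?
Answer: 10233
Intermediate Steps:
A = -20 (A = -16 - 4 = -20)
y(S, Q) = -5*Q
(-4 + (5*o)*y(0, 5))*(A - 7) = (-4 + (5*3)*(-5*5))*(-20 - 7) = (-4 + 15*(-25))*(-27) = (-4 - 375)*(-27) = -379*(-27) = 10233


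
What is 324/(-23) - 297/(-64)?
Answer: -13905/1472 ≈ -9.4463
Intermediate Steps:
324/(-23) - 297/(-64) = 324*(-1/23) - 297*(-1/64) = -324/23 + 297/64 = -13905/1472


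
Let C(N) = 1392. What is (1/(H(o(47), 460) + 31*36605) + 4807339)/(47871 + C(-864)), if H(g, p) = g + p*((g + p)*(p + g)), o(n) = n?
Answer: 573887351912939/5880885998946 ≈ 97.585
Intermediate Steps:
H(g, p) = g + p*(g + p)² (H(g, p) = g + p*((g + p)*(g + p)) = g + p*(g + p)²)
(1/(H(o(47), 460) + 31*36605) + 4807339)/(47871 + C(-864)) = (1/((47 + 460*(47 + 460)²) + 31*36605) + 4807339)/(47871 + 1392) = (1/((47 + 460*507²) + 1134755) + 4807339)/49263 = (1/((47 + 460*257049) + 1134755) + 4807339)*(1/49263) = (1/((47 + 118242540) + 1134755) + 4807339)*(1/49263) = (1/(118242587 + 1134755) + 4807339)*(1/49263) = (1/119377342 + 4807339)*(1/49263) = (573887351912939/119377342)*(1/49263) = 573887351912939/5880885998946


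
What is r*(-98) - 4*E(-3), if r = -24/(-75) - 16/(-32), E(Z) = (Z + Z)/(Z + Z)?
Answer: -2109/25 ≈ -84.360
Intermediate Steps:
E(Z) = 1 (E(Z) = (2*Z)/((2*Z)) = (2*Z)*(1/(2*Z)) = 1)
r = 41/50 (r = -24*(-1/75) - 16*(-1/32) = 8/25 + ½ = 41/50 ≈ 0.82000)
r*(-98) - 4*E(-3) = (41/50)*(-98) - 4*1 = -2009/25 - 4 = -2109/25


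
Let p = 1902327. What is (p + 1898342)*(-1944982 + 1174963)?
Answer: -2926587342711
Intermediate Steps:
(p + 1898342)*(-1944982 + 1174963) = (1902327 + 1898342)*(-1944982 + 1174963) = 3800669*(-770019) = -2926587342711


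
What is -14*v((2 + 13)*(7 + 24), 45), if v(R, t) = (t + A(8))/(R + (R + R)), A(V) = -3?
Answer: -196/465 ≈ -0.42151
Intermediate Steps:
v(R, t) = (-3 + t)/(3*R) (v(R, t) = (t - 3)/(R + (R + R)) = (-3 + t)/(R + 2*R) = (-3 + t)/((3*R)) = (-3 + t)*(1/(3*R)) = (-3 + t)/(3*R))
-14*v((2 + 13)*(7 + 24), 45) = -14*(-3 + 45)/(3*((2 + 13)*(7 + 24))) = -14*42/(3*(15*31)) = -14*42/(3*465) = -14*14/465 = -196/465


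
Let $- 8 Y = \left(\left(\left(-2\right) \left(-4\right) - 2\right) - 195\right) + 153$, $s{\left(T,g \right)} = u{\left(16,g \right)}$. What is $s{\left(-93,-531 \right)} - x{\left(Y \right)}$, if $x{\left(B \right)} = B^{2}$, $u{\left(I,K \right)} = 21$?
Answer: $\frac{3}{4} \approx 0.75$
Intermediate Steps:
$s{\left(T,g \right)} = 21$
$Y = \frac{9}{2}$ ($Y = - \frac{\left(\left(\left(-2\right) \left(-4\right) - 2\right) - 195\right) + 153}{8} = - \frac{\left(\left(8 - 2\right) - 195\right) + 153}{8} = - \frac{\left(6 - 195\right) + 153}{8} = - \frac{-189 + 153}{8} = \left(- \frac{1}{8}\right) \left(-36\right) = \frac{9}{2} \approx 4.5$)
$s{\left(-93,-531 \right)} - x{\left(Y \right)} = 21 - \left(\frac{9}{2}\right)^{2} = 21 - \frac{81}{4} = \frac{3}{4}$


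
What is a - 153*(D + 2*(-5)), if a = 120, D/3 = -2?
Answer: 2568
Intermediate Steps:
D = -6 (D = 3*(-2) = -6)
a - 153*(D + 2*(-5)) = 120 - 153*(-6 + 2*(-5)) = 120 - 153*(-6 - 10) = 120 - 153*(-16) = 120 + 2448 = 2568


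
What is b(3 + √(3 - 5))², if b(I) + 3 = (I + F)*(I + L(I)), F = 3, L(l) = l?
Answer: 193 + 1044*I*√2 ≈ 193.0 + 1476.4*I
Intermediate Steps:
b(I) = -3 + 2*I*(3 + I) (b(I) = -3 + (I + 3)*(I + I) = -3 + (3 + I)*(2*I) = -3 + 2*I*(3 + I))
b(3 + √(3 - 5))² = (-3 + 2*(3 + √(3 - 5))² + 6*(3 + √(3 - 5)))² = (-3 + 2*(3 + √(-2))² + 6*(3 + √(-2)))² = (-3 + 2*(3 + I*√2)² + 6*(3 + I*√2))² = (-3 + 2*(3 + I*√2)² + (18 + 6*I*√2))² = (15 + 2*(3 + I*√2)² + 6*I*√2)²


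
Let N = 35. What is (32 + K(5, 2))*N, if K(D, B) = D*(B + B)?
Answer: 1820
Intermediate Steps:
K(D, B) = 2*B*D (K(D, B) = D*(2*B) = 2*B*D)
(32 + K(5, 2))*N = (32 + 2*2*5)*35 = (32 + 20)*35 = 52*35 = 1820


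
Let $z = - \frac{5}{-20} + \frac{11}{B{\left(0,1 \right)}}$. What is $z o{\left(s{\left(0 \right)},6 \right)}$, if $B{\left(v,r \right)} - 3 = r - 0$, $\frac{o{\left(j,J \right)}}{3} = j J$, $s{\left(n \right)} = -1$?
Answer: $-54$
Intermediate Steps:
$o{\left(j,J \right)} = 3 J j$ ($o{\left(j,J \right)} = 3 j J = 3 J j$)
$B{\left(v,r \right)} = 3 + r$ ($B{\left(v,r \right)} = 3 + \left(r - 0\right) = 3 + \left(r + 0\right) = 3 + r$)
$z = 3$ ($z = - \frac{5}{-20} + \frac{11}{3 + 1} = \left(-5\right) \left(- \frac{1}{20}\right) + \frac{11}{4} = \frac{1}{4} + 11 \cdot \frac{1}{4} = \frac{1}{4} + \frac{11}{4} = 3$)
$z o{\left(s{\left(0 \right)},6 \right)} = 3 \cdot 3 \cdot 6 \left(-1\right) = 3 \left(-18\right) = -54$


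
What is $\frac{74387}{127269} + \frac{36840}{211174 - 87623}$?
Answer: $\frac{13879178197}{15724212219} \approx 0.88266$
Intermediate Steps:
$\frac{74387}{127269} + \frac{36840}{211174 - 87623} = 74387 \cdot \frac{1}{127269} + \frac{36840}{123551} = \frac{74387}{127269} + 36840 \cdot \frac{1}{123551} = \frac{74387}{127269} + \frac{36840}{123551} = \frac{13879178197}{15724212219}$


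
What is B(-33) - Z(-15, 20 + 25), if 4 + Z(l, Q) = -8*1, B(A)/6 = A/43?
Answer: 318/43 ≈ 7.3953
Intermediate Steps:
B(A) = 6*A/43 (B(A) = 6*(A/43) = 6*A/43)
Z(l, Q) = -12 (Z(l, Q) = -4 - 8*1 = -4 - 8 = -12)
B(-33) - Z(-15, 20 + 25) = (6/43)*(-33) - 1*(-12) = -198/43 + 12 = 318/43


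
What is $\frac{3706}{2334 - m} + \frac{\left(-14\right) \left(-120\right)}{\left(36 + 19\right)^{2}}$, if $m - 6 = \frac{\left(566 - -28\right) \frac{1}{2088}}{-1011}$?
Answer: $\frac{118227424792}{55058743135} \approx 2.1473$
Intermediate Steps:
$m = \frac{234541}{39092}$ ($m = 6 + \frac{\left(566 - -28\right) \frac{1}{2088}}{-1011} = 6 + \left(566 + 28\right) \frac{1}{2088} \left(- \frac{1}{1011}\right) = 6 + 594 \cdot \frac{1}{2088} \left(- \frac{1}{1011}\right) = 6 + \frac{33}{116} \left(- \frac{1}{1011}\right) = 6 - \frac{11}{39092} = \frac{234541}{39092} \approx 5.9997$)
$\frac{3706}{2334 - m} + \frac{\left(-14\right) \left(-120\right)}{\left(36 + 19\right)^{2}} = \frac{3706}{2334 - \frac{234541}{39092}} + \frac{\left(-14\right) \left(-120\right)}{\left(36 + 19\right)^{2}} = \frac{3706}{2334 - \frac{234541}{39092}} + \frac{1680}{55^{2}} = \frac{3706}{\frac{91006187}{39092}} + \frac{1680}{3025} = 3706 \cdot \frac{39092}{91006187} + 1680 \cdot \frac{1}{3025} = \frac{144874952}{91006187} + \frac{336}{605} = \frac{118227424792}{55058743135}$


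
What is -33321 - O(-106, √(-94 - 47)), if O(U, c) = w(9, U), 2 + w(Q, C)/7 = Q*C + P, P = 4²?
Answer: -26741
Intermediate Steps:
P = 16
w(Q, C) = 98 + 7*C*Q (w(Q, C) = -14 + 7*(Q*C + 16) = -14 + 7*(C*Q + 16) = -14 + 7*(16 + C*Q) = -14 + (112 + 7*C*Q) = 98 + 7*C*Q)
O(U, c) = 98 + 63*U (O(U, c) = 98 + 7*U*9 = 98 + 63*U)
-33321 - O(-106, √(-94 - 47)) = -33321 - (98 + 63*(-106)) = -33321 - (98 - 6678) = -33321 - 1*(-6580) = -33321 + 6580 = -26741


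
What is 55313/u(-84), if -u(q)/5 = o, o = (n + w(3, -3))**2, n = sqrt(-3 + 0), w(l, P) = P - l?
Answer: -55313/(5*(6 - I*sqrt(3))**2) ≈ -240.02 - 151.17*I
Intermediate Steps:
n = I*sqrt(3) (n = sqrt(-3) = I*sqrt(3) ≈ 1.732*I)
o = (-6 + I*sqrt(3))**2 (o = (I*sqrt(3) + (-3 - 1*3))**2 = (I*sqrt(3) + (-3 - 3))**2 = (I*sqrt(3) - 6)**2 = (-6 + I*sqrt(3))**2 ≈ 33.0 - 20.785*I)
u(q) = -5*(6 - I*sqrt(3))**2
55313/u(-84) = 55313/(-165 + 60*I*sqrt(3))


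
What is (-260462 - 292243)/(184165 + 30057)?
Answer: -552705/214222 ≈ -2.5801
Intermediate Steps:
(-260462 - 292243)/(184165 + 30057) = -552705/214222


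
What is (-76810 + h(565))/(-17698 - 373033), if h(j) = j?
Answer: 76245/390731 ≈ 0.19513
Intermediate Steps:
(-76810 + h(565))/(-17698 - 373033) = (-76810 + 565)/(-17698 - 373033) = -76245/(-390731) = -76245*(-1/390731) = 76245/390731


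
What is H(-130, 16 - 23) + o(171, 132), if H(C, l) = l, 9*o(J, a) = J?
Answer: 12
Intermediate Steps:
o(J, a) = J/9
H(-130, 16 - 23) + o(171, 132) = (16 - 23) + (⅑)*171 = -7 + 19 = 12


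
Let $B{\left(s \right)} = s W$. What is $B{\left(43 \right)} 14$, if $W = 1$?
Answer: $602$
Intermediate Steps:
$B{\left(s \right)} = s$ ($B{\left(s \right)} = s 1 = s$)
$B{\left(43 \right)} 14 = 43 \cdot 14 = 602$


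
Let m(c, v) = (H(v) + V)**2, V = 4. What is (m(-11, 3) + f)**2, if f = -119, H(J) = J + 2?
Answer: 1444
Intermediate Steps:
H(J) = 2 + J
m(c, v) = (6 + v)**2 (m(c, v) = ((2 + v) + 4)**2 = (6 + v)**2)
(m(-11, 3) + f)**2 = ((6 + 3)**2 - 119)**2 = (9**2 - 119)**2 = (81 - 119)**2 = (-38)**2 = 1444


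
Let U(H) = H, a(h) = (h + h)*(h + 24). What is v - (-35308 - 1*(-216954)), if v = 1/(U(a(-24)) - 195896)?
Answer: -35583724817/195896 ≈ -1.8165e+5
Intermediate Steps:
a(h) = 2*h*(24 + h) (a(h) = (2*h)*(24 + h) = 2*h*(24 + h))
v = -1/195896 (v = 1/(2*(-24)*(24 - 24) - 195896) = 1/(2*(-24)*0 - 195896) = 1/(0 - 195896) = 1/(-195896) = -1/195896 ≈ -5.1047e-6)
v - (-35308 - 1*(-216954)) = -1/195896 - (-35308 - 1*(-216954)) = -1/195896 - (-35308 + 216954) = -1/195896 - 1*181646 = -1/195896 - 181646 = -35583724817/195896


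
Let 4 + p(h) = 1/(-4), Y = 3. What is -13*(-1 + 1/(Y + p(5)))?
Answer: 117/5 ≈ 23.400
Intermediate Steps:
p(h) = -17/4 (p(h) = -4 + 1/(-4) = -4 - ¼ = -17/4)
-13*(-1 + 1/(Y + p(5))) = -13*(-1 + 1/(3 - 17/4)) = -13*(-1 + 1/(-5/4)) = -13*(-1 - ⅘) = -13*(-9/5) = 117/5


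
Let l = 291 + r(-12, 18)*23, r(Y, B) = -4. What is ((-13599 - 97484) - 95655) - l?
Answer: -206937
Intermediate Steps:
l = 199 (l = 291 - 4*23 = 291 - 92 = 199)
((-13599 - 97484) - 95655) - l = ((-13599 - 97484) - 95655) - 1*199 = (-111083 - 95655) - 199 = -206738 - 199 = -206937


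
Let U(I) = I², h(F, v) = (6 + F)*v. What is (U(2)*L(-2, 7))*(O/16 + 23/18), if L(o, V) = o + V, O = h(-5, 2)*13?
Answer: 1045/18 ≈ 58.056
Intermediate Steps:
h(F, v) = v*(6 + F)
O = 26 (O = (2*(6 - 5))*13 = (2*1)*13 = 2*13 = 26)
L(o, V) = V + o
(U(2)*L(-2, 7))*(O/16 + 23/18) = (2²*(7 - 2))*(26/16 + 23/18) = (4*5)*(26*(1/16) + 23*(1/18)) = 20*(13/8 + 23/18) = 20*(209/72) = 1045/18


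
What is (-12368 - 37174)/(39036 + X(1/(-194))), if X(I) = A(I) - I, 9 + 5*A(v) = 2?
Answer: -16018580/12621189 ≈ -1.2692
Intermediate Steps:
A(v) = -7/5 (A(v) = -9/5 + (1/5)*2 = -9/5 + 2/5 = -7/5)
X(I) = -7/5 - I
(-12368 - 37174)/(39036 + X(1/(-194))) = (-12368 - 37174)/(39036 + (-7/5 - 1/(-194))) = -49542/(39036 + (-7/5 - 1*(-1/194))) = -49542/(39036 + (-7/5 + 1/194)) = -49542/(39036 - 1353/970) = -49542/37863567/970 = -49542*970/37863567 = -16018580/12621189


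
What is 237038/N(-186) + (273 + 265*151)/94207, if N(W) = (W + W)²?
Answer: 13952926729/6518370744 ≈ 2.1406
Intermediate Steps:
N(W) = 4*W² (N(W) = (2*W)² = 4*W²)
237038/N(-186) + (273 + 265*151)/94207 = 237038/((4*(-186)²)) + (273 + 265*151)/94207 = 237038/((4*34596)) + (273 + 40015)*(1/94207) = 237038/138384 + 40288*(1/94207) = 237038*(1/138384) + 40288/94207 = 118519/69192 + 40288/94207 = 13952926729/6518370744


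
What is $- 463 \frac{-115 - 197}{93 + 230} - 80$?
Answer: $\frac{118616}{323} \approx 367.23$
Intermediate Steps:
$- 463 \frac{-115 - 197}{93 + 230} - 80 = - 463 \left(- \frac{312}{323}\right) - 80 = - 463 \left(\left(-312\right) \frac{1}{323}\right) - 80 = \left(-463\right) \left(- \frac{312}{323}\right) - 80 = \frac{144456}{323} - 80 = \frac{118616}{323}$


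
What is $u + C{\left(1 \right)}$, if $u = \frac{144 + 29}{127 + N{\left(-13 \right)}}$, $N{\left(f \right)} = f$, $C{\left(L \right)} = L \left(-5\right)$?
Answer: $- \frac{397}{114} \approx -3.4825$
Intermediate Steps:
$C{\left(L \right)} = - 5 L$
$u = \frac{173}{114}$ ($u = \frac{144 + 29}{127 - 13} = \frac{173}{114} \approx 1.5175$)
$u + C{\left(1 \right)} = \frac{173}{114} - 5 = - \frac{397}{114}$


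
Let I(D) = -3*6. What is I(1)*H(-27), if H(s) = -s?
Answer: -486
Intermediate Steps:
I(D) = -18
I(1)*H(-27) = -(-18)*(-27) = -18*27 = -486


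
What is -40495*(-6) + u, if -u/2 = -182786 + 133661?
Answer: 341220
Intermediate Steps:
u = 98250 (u = -2*(-182786 + 133661) = -2*(-49125) = 98250)
-40495*(-6) + u = -40495*(-6) + 98250 = 242970 + 98250 = 341220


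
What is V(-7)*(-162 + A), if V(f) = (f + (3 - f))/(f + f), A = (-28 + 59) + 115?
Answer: 24/7 ≈ 3.4286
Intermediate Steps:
A = 146 (A = 31 + 115 = 146)
V(f) = 3/(2*f) (V(f) = 3/((2*f)) = 3*(1/(2*f)) = 3/(2*f))
V(-7)*(-162 + A) = ((3/2)/(-7))*(-162 + 146) = ((3/2)*(-⅐))*(-16) = -3/14*(-16) = 24/7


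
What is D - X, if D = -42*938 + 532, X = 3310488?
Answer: -3349352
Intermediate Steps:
D = -38864 (D = -39396 + 532 = -38864)
D - X = -38864 - 1*3310488 = -38864 - 3310488 = -3349352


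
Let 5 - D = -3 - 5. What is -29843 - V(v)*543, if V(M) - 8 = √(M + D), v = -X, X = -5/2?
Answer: -34187 - 543*√62/2 ≈ -36325.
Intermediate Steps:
D = 13 (D = 5 - (-3 - 5) = 5 - 1*(-8) = 5 + 8 = 13)
X = -5/2 (X = -5*½ = -5/2 ≈ -2.5000)
v = 5/2 (v = -1*(-5/2) = 5/2 ≈ 2.5000)
V(M) = 8 + √(13 + M) (V(M) = 8 + √(M + 13) = 8 + √(13 + M))
-29843 - V(v)*543 = -29843 - (8 + √(13 + 5/2))*543 = -29843 - (8 + √(31/2))*543 = -29843 - (8 + √62/2)*543 = -29843 - (4344 + 543*√62/2) = -29843 + (-4344 - 543*√62/2) = -34187 - 543*√62/2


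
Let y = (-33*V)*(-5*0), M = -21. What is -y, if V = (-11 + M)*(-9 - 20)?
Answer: 0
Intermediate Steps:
V = 928 (V = (-11 - 21)*(-9 - 20) = -32*(-29) = 928)
y = 0 (y = (-33*928)*(-5*0) = -30624*0 = 0)
-y = -1*0 = 0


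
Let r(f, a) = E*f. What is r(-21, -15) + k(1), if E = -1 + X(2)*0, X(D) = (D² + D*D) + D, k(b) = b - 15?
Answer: 7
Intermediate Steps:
k(b) = -15 + b
X(D) = D + 2*D² (X(D) = (D² + D²) + D = 2*D² + D = D + 2*D²)
E = -1 (E = -1 + (2*(1 + 2*2))*0 = -1 + (2*(1 + 4))*0 = -1 + (2*5)*0 = -1 + 10*0 = -1 + 0 = -1)
r(f, a) = -f
r(-21, -15) + k(1) = -1*(-21) + (-15 + 1) = 21 - 14 = 7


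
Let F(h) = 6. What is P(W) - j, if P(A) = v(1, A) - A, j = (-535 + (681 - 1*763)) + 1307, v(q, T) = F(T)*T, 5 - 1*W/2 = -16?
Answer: -480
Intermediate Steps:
W = 42 (W = 10 - 2*(-16) = 10 + 32 = 42)
v(q, T) = 6*T
j = 690 (j = (-535 + (681 - 763)) + 1307 = (-535 - 82) + 1307 = -617 + 1307 = 690)
P(A) = 5*A (P(A) = 6*A - A = 5*A)
P(W) - j = 5*42 - 1*690 = 210 - 690 = -480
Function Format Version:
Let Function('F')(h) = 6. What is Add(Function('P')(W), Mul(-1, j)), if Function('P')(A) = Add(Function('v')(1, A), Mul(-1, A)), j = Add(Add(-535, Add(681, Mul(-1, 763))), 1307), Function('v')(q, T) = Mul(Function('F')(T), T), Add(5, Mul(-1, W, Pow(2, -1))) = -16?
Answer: -480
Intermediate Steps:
W = 42 (W = Add(10, Mul(-2, -16)) = Add(10, 32) = 42)
Function('v')(q, T) = Mul(6, T)
j = 690 (j = Add(Add(-535, Add(681, -763)), 1307) = Add(Add(-535, -82), 1307) = Add(-617, 1307) = 690)
Function('P')(A) = Mul(5, A) (Function('P')(A) = Add(Mul(6, A), Mul(-1, A)) = Mul(5, A))
Add(Function('P')(W), Mul(-1, j)) = Add(Mul(5, 42), Mul(-1, 690)) = Add(210, -690) = -480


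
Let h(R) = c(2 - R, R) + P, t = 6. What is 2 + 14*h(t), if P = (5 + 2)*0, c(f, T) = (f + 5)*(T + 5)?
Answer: 156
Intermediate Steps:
c(f, T) = (5 + T)*(5 + f) (c(f, T) = (5 + f)*(5 + T) = (5 + T)*(5 + f))
P = 0 (P = 7*0 = 0)
h(R) = 35 + R*(2 - R) (h(R) = (25 + 5*R + 5*(2 - R) + R*(2 - R)) + 0 = (25 + 5*R + (10 - 5*R) + R*(2 - R)) + 0 = (35 + R*(2 - R)) + 0 = 35 + R*(2 - R))
2 + 14*h(t) = 2 + 14*(35 - 1*6*(-2 + 6)) = 2 + 14*(35 - 1*6*4) = 2 + 14*(35 - 24) = 2 + 14*11 = 2 + 154 = 156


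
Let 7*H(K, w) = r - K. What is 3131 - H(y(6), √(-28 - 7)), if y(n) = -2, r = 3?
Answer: 21912/7 ≈ 3130.3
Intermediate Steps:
H(K, w) = 3/7 - K/7 (H(K, w) = (3 - K)/7 = 3/7 - K/7)
3131 - H(y(6), √(-28 - 7)) = 3131 - (3/7 - ⅐*(-2)) = 3131 - (3/7 + 2/7) = 3131 - 1*5/7 = 3131 - 5/7 = 21912/7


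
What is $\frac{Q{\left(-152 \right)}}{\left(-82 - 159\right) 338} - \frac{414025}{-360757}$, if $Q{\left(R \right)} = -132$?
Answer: $\frac{16886634187}{14693271853} \approx 1.1493$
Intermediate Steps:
$\frac{Q{\left(-152 \right)}}{\left(-82 - 159\right) 338} - \frac{414025}{-360757} = - \frac{132}{\left(-82 - 159\right) 338} - \frac{414025}{-360757} = - \frac{132}{\left(-241\right) 338} - - \frac{414025}{360757} = - \frac{132}{-81458} + \frac{414025}{360757} = \left(-132\right) \left(- \frac{1}{81458}\right) + \frac{414025}{360757} = \frac{66}{40729} + \frac{414025}{360757} = \frac{16886634187}{14693271853}$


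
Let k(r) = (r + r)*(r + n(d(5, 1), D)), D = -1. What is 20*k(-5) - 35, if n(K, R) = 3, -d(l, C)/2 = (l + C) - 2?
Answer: 365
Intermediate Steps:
d(l, C) = 4 - 2*C - 2*l (d(l, C) = -2*((l + C) - 2) = -2*((C + l) - 2) = -2*(-2 + C + l) = 4 - 2*C - 2*l)
k(r) = 2*r*(3 + r) (k(r) = (r + r)*(r + 3) = (2*r)*(3 + r) = 2*r*(3 + r))
20*k(-5) - 35 = 20*(2*(-5)*(3 - 5)) - 35 = 20*(2*(-5)*(-2)) - 35 = 20*20 - 35 = 400 - 35 = 365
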